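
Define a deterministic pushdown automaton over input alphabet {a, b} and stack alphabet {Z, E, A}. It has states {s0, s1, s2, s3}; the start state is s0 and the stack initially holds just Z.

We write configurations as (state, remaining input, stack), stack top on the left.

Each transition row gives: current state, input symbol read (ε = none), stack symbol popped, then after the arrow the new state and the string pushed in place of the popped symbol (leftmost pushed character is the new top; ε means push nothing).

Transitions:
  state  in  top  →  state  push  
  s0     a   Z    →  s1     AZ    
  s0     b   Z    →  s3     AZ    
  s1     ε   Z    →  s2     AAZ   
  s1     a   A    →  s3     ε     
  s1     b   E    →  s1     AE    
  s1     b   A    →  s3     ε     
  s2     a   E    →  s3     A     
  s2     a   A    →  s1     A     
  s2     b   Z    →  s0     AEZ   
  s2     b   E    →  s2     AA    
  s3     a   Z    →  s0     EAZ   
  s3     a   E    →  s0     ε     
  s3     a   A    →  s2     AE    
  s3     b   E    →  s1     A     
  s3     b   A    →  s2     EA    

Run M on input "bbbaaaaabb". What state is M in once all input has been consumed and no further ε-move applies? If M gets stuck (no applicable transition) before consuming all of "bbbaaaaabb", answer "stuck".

s3

(s0, bbbaaaaabb, Z)
  read b, top Z: go to s3, push AZ → (s3, bbaaaaabb, AZ)
  read b, top A: go to s2, push EA → (s2, baaaaabb, EAZ)
  read b, top E: go to s2, push AA → (s2, aaaaabb, AAAZ)
  read a, top A: go to s1, push A → (s1, aaaabb, AAAZ)
  read a, top A: go to s3, push ε → (s3, aaabb, AAZ)
  read a, top A: go to s2, push AE → (s2, aabb, AEAZ)
  read a, top A: go to s1, push A → (s1, abb, AEAZ)
  read a, top A: go to s3, push ε → (s3, bb, EAZ)
  read b, top E: go to s1, push A → (s1, b, AAZ)
  read b, top A: go to s3, push ε → (s3, ε, AZ)
All input consumed; M is in state s3.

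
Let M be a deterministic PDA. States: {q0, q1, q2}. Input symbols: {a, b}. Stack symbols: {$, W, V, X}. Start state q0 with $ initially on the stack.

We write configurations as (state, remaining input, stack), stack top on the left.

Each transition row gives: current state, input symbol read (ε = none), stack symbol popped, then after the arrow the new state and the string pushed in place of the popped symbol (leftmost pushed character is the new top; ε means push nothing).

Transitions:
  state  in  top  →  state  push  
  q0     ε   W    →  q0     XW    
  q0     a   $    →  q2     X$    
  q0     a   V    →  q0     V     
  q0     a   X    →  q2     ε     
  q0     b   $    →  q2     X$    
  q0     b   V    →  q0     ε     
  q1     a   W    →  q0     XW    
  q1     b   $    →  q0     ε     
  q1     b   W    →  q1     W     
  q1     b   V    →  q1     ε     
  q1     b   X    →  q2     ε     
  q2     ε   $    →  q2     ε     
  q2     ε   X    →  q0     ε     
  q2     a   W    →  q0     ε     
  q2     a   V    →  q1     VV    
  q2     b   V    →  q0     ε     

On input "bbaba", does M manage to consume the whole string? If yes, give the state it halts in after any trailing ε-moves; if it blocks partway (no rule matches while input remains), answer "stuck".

q0

(q0, bbaba, $) ⊢ (q2, baba, X$) ⊢ (q0, baba, $) ⊢ (q2, aba, X$) ⊢ (q0, aba, $) ⊢ (q2, ba, X$) ⊢ (q0, ba, $) ⊢ (q2, a, X$) ⊢ (q0, a, $) ⊢ (q2, ε, X$) ⊢ (q0, ε, $)
All input consumed; M is in state q0.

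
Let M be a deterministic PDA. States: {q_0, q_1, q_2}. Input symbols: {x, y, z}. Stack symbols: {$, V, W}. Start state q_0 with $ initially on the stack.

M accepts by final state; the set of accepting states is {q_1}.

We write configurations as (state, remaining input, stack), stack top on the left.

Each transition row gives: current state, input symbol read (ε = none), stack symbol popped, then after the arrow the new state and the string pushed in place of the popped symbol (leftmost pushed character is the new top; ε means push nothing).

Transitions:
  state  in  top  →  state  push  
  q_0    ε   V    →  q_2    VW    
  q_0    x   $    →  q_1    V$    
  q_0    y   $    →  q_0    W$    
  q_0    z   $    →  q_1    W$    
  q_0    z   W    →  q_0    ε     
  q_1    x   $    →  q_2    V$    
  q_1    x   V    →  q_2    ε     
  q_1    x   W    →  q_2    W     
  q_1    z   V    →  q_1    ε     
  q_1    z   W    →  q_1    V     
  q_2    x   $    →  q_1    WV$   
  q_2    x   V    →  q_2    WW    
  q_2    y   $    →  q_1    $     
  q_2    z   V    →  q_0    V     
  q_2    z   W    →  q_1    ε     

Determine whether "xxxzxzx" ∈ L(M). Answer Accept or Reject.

Reject

(q_0, xxxzxzx, $) ⊢ (q_1, xxzxzx, V$) ⊢ (q_2, xzxzx, $) ⊢ (q_1, zxzx, WV$) ⊢ (q_1, xzx, VV$) ⊢ (q_2, zx, V$) ⊢ (q_0, x, V$) ⊢ (q_2, x, VW$) ⊢ (q_2, ε, WWW$)
All input consumed; state q_2 ∉ F and no further ε-move applies.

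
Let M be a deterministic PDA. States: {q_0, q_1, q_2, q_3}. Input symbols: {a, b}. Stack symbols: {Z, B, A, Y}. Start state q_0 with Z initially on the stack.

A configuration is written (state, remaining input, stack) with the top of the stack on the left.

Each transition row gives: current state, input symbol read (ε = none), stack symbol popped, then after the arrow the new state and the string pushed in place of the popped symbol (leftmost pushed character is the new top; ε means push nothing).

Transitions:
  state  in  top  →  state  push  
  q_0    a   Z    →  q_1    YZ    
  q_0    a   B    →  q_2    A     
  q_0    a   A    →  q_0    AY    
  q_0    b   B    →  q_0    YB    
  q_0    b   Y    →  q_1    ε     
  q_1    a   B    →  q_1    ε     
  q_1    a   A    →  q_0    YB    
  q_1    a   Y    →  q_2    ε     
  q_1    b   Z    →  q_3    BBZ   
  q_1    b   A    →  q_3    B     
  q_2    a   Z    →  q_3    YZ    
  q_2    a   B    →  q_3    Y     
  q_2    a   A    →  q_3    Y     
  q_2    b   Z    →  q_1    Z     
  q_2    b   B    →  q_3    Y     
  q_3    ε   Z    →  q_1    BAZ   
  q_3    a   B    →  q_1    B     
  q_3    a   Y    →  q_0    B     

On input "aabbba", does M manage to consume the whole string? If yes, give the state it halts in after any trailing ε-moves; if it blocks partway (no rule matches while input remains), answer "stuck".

(q_0, aabbba, Z)
  read a, top Z: go to q_1, push YZ → (q_1, abbba, YZ)
  read a, top Y: go to q_2, push ε → (q_2, bbba, Z)
  read b, top Z: go to q_1, push Z → (q_1, bba, Z)
  read b, top Z: go to q_3, push BBZ → (q_3, ba, BBZ)
No transition for (q_3, b, top B); M blocks with input ba remaining.

stuck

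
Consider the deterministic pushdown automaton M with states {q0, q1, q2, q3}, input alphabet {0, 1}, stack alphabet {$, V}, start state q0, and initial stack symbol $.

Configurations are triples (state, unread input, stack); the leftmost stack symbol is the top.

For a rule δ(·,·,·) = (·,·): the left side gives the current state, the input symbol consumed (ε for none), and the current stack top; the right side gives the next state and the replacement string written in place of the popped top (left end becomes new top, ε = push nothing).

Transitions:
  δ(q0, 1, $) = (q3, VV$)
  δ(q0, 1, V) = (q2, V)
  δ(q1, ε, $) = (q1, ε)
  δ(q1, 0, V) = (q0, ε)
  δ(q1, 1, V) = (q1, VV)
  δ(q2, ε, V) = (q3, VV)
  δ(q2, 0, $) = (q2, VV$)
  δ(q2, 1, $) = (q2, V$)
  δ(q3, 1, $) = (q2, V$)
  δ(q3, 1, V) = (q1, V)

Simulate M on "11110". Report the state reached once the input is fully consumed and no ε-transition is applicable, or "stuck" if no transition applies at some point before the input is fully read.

q0

(q0, 11110, $)
  read 1, top $: go to q3, push VV$ → (q3, 1110, VV$)
  read 1, top V: go to q1, push V → (q1, 110, VV$)
  read 1, top V: go to q1, push VV → (q1, 10, VVV$)
  read 1, top V: go to q1, push VV → (q1, 0, VVVV$)
  read 0, top V: go to q0, push ε → (q0, ε, VVV$)
All input consumed; M is in state q0.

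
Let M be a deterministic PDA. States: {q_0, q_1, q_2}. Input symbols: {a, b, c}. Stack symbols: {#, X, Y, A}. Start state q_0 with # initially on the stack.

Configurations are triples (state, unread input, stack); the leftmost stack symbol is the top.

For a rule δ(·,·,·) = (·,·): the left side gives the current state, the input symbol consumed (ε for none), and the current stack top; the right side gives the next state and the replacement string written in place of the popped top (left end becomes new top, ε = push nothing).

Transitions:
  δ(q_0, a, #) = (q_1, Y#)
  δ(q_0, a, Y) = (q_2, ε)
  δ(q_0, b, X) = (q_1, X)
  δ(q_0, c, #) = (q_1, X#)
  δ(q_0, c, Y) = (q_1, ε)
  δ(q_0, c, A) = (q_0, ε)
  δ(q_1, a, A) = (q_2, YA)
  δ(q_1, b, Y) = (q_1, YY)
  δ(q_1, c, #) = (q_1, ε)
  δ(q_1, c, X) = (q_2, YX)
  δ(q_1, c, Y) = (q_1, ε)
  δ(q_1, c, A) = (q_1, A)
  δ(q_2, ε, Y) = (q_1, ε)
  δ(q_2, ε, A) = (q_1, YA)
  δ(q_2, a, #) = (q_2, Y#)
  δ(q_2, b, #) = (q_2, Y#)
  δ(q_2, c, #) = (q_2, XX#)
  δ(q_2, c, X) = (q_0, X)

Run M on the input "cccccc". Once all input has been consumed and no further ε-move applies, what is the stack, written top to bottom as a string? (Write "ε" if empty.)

(q_0, cccccc, #)
  read c, top #: go to q_1, push X# → (q_1, ccccc, X#)
  read c, top X: go to q_2, push YX → (q_2, cccc, YX#)
  ε-move, top Y: go to q_1, push ε → (q_1, cccc, X#)
  read c, top X: go to q_2, push YX → (q_2, ccc, YX#)
  ε-move, top Y: go to q_1, push ε → (q_1, ccc, X#)
  read c, top X: go to q_2, push YX → (q_2, cc, YX#)
  ε-move, top Y: go to q_1, push ε → (q_1, cc, X#)
  read c, top X: go to q_2, push YX → (q_2, c, YX#)
  ε-move, top Y: go to q_1, push ε → (q_1, c, X#)
  read c, top X: go to q_2, push YX → (q_2, ε, YX#)
  ε-move, top Y: go to q_1, push ε → (q_1, ε, X#)
All input consumed in state q_1 with stack X#.

X#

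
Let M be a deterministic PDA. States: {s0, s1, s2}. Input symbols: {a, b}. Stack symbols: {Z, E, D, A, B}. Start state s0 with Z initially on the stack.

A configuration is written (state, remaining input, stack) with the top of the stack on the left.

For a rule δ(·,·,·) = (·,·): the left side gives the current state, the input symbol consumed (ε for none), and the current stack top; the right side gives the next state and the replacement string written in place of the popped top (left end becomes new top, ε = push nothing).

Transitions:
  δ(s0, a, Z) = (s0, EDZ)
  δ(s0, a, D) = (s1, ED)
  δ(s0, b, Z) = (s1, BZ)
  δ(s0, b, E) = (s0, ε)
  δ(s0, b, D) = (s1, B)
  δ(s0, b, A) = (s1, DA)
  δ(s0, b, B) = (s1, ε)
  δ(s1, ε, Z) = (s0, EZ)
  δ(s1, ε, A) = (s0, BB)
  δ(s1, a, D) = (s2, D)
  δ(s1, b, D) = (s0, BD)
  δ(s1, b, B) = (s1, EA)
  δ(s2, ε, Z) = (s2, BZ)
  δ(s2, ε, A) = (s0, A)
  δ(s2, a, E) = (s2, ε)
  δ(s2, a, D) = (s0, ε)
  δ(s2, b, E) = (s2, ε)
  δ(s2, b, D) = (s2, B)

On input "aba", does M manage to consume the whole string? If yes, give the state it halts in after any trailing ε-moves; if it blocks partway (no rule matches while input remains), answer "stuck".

s1

(s0, aba, Z)
  read a, top Z: go to s0, push EDZ → (s0, ba, EDZ)
  read b, top E: go to s0, push ε → (s0, a, DZ)
  read a, top D: go to s1, push ED → (s1, ε, EDZ)
All input consumed; M is in state s1.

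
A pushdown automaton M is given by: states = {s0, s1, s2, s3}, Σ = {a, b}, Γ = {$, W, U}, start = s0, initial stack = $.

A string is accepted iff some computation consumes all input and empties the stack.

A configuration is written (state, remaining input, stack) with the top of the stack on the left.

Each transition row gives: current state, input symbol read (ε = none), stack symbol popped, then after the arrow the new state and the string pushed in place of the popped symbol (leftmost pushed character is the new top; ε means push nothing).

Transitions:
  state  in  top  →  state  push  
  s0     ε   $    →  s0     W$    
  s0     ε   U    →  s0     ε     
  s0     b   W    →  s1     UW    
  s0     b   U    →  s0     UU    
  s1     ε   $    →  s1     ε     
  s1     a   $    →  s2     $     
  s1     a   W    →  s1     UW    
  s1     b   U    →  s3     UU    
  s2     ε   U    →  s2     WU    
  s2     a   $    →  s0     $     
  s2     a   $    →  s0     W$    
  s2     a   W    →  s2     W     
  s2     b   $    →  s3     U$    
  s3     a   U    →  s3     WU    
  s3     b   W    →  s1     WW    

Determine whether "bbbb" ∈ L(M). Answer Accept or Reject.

No computation consumes all input and empties the stack.

Reject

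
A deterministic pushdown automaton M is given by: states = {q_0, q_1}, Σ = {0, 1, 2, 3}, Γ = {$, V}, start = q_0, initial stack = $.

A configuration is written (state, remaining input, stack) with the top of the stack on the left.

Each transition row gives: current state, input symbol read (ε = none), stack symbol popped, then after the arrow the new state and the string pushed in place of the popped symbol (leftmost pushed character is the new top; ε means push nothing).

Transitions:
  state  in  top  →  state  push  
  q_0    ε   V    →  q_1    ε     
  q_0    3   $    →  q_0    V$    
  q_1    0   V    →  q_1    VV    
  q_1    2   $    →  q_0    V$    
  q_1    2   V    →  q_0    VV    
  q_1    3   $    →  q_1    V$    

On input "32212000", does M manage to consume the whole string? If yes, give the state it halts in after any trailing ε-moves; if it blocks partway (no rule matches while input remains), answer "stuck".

(q_0, 32212000, $) ⊢ (q_0, 2212000, V$) ⊢ (q_1, 2212000, $) ⊢ (q_0, 212000, V$) ⊢ (q_1, 212000, $) ⊢ (q_0, 12000, V$) ⊢ (q_1, 12000, $)
No transition for (q_1, 1, top $); M blocks with input 12000 remaining.

stuck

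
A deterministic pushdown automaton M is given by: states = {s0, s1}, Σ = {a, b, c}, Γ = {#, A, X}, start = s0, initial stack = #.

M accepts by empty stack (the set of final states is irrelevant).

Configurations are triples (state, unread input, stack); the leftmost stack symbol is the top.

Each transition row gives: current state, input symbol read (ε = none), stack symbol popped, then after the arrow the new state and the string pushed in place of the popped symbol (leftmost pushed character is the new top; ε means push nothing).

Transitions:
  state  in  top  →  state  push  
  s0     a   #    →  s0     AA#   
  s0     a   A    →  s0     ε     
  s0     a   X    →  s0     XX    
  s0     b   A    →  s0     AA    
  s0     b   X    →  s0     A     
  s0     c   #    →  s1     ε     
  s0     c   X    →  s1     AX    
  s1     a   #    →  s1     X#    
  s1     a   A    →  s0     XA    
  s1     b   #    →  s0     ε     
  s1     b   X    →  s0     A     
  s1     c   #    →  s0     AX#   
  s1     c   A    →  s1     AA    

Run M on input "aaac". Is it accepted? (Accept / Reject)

Accept

(s0, aaac, #)
  read a, top #: go to s0, push AA# → (s0, aac, AA#)
  read a, top A: go to s0, push ε → (s0, ac, A#)
  read a, top A: go to s0, push ε → (s0, c, #)
  read c, top #: go to s1, push ε → (s1, ε, ε)
All input consumed and the stack is empty.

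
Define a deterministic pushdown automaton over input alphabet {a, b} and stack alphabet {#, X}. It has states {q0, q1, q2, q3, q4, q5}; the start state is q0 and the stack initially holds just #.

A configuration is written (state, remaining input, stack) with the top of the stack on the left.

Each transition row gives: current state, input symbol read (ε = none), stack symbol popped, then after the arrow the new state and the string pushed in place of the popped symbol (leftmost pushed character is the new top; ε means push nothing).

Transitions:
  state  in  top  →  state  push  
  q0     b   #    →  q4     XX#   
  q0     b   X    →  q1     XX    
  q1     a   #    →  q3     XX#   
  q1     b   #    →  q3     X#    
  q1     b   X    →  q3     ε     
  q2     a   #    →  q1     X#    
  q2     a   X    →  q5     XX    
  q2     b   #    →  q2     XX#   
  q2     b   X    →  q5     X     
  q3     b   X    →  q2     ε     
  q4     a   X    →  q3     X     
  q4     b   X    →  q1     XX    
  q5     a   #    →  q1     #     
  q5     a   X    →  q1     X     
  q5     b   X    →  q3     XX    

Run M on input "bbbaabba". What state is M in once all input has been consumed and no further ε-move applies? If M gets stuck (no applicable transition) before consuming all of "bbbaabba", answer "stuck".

(q0, bbbaabba, #)
  read b, top #: go to q4, push XX# → (q4, bbaabba, XX#)
  read b, top X: go to q1, push XX → (q1, baabba, XXX#)
  read b, top X: go to q3, push ε → (q3, aabba, XX#)
No transition for (q3, a, top X); M blocks with input aabba remaining.

stuck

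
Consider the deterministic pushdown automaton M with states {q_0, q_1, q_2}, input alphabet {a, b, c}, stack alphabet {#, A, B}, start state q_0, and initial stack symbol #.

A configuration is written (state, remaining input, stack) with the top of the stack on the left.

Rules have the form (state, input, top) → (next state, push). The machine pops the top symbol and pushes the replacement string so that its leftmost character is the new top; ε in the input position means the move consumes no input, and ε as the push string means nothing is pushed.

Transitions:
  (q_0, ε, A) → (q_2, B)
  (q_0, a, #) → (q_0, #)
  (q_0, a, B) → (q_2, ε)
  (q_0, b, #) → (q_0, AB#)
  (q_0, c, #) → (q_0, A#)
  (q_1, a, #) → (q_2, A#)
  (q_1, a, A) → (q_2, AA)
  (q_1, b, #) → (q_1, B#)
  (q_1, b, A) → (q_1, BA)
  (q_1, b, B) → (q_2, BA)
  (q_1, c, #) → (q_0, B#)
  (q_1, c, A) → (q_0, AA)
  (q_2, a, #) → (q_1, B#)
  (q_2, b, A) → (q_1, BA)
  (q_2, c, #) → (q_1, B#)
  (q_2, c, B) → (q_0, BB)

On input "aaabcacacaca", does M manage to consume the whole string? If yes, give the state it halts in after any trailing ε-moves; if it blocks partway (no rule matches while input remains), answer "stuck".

(q_0, aaabcacacaca, #) ⊢ (q_0, aabcacacaca, #) ⊢ (q_0, abcacacaca, #) ⊢ (q_0, bcacacaca, #) ⊢ (q_0, cacacaca, AB#) ⊢ (q_2, cacacaca, BB#) ⊢ (q_0, acacaca, BBB#) ⊢ (q_2, cacaca, BB#) ⊢ (q_0, acaca, BBB#) ⊢ (q_2, caca, BB#) ⊢ (q_0, aca, BBB#) ⊢ (q_2, ca, BB#) ⊢ (q_0, a, BBB#) ⊢ (q_2, ε, BB#)
All input consumed; M is in state q_2.

q_2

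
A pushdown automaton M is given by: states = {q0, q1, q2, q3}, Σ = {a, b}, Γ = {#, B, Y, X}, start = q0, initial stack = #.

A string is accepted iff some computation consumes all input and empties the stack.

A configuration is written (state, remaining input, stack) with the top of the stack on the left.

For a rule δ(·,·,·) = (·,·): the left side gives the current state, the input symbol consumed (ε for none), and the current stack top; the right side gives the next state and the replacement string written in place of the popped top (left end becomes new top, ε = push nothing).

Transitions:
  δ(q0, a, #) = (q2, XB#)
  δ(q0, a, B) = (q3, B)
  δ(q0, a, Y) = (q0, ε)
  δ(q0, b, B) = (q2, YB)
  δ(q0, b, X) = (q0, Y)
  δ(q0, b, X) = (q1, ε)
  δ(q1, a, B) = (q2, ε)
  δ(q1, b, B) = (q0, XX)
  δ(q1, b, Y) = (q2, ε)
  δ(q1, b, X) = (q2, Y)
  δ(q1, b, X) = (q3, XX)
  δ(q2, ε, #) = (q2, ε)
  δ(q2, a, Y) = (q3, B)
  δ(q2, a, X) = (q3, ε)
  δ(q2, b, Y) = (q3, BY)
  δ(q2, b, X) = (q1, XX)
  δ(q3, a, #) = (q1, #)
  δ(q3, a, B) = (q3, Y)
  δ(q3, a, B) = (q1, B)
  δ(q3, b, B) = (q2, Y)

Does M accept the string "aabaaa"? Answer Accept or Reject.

One accepting computation: (q0, aabaaa, #) ⊢ (q2, abaaa, XB#) ⊢ (q3, baaa, B#) ⊢ (q2, aaa, Y#) ⊢ (q3, aa, B#) ⊢ (q1, a, B#) ⊢ (q2, ε, #) ⊢ (q2, ε, ε)
All input consumed and the stack is empty.

Accept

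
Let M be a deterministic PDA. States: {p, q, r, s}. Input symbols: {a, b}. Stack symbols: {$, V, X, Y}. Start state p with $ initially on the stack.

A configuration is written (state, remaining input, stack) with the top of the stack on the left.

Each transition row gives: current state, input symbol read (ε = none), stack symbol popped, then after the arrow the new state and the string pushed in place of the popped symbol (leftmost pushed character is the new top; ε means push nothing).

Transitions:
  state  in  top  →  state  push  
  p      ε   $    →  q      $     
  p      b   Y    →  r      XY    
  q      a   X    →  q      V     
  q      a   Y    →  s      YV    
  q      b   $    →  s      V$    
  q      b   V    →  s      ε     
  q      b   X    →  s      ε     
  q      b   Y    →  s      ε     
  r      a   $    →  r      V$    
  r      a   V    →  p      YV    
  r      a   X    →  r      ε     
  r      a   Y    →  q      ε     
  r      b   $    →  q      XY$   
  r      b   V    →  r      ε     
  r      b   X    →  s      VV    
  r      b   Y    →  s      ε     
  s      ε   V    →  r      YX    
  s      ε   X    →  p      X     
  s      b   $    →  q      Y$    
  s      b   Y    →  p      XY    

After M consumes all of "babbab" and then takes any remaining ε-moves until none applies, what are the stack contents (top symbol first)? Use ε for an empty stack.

(p, babbab, $)
  ε-move, top $: go to q, push $ → (q, babbab, $)
  read b, top $: go to s, push V$ → (s, abbab, V$)
  ε-move, top V: go to r, push YX → (r, abbab, YX$)
  read a, top Y: go to q, push ε → (q, bbab, X$)
  read b, top X: go to s, push ε → (s, bab, $)
  read b, top $: go to q, push Y$ → (q, ab, Y$)
  read a, top Y: go to s, push YV → (s, b, YV$)
  read b, top Y: go to p, push XY → (p, ε, XYV$)
All input consumed in state p with stack XYV$.

XYV$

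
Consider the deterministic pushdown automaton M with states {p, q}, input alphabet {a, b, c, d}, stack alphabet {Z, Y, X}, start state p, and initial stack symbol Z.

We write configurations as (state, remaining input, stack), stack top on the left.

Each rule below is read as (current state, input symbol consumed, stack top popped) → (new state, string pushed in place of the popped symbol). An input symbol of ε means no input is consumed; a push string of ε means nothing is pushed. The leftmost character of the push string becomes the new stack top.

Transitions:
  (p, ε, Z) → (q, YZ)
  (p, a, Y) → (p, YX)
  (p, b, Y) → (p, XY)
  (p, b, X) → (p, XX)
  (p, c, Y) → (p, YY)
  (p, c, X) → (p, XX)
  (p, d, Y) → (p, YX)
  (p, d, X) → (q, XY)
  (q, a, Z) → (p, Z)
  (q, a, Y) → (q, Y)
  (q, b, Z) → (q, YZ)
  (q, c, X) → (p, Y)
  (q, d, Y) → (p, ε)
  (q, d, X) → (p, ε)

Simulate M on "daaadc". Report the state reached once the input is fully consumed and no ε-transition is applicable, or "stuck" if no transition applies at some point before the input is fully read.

(p, daaadc, Z)
  ε-move, top Z: go to q, push YZ → (q, daaadc, YZ)
  read d, top Y: go to p, push ε → (p, aaadc, Z)
  ε-move, top Z: go to q, push YZ → (q, aaadc, YZ)
  read a, top Y: go to q, push Y → (q, aadc, YZ)
  read a, top Y: go to q, push Y → (q, adc, YZ)
  read a, top Y: go to q, push Y → (q, dc, YZ)
  read d, top Y: go to p, push ε → (p, c, Z)
  ε-move, top Z: go to q, push YZ → (q, c, YZ)
No transition for (q, c, top Y); M blocks with input c remaining.

stuck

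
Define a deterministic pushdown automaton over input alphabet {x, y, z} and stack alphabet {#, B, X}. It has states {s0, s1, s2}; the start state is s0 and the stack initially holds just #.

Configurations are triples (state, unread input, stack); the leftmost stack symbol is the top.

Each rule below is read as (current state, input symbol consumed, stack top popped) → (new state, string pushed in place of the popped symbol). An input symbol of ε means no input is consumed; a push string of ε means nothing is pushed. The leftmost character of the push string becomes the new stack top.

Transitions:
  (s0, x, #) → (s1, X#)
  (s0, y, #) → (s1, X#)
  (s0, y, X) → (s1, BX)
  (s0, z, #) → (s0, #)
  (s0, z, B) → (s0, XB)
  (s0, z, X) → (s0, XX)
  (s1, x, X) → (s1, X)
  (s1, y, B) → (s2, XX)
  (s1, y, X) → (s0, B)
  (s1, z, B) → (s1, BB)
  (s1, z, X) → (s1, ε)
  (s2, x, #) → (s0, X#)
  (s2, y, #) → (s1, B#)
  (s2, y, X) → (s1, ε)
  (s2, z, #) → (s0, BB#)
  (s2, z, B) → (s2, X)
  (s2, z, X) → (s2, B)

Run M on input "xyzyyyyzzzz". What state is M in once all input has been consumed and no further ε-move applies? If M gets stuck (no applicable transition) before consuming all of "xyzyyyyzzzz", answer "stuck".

(s0, xyzyyyyzzzz, #) ⊢ (s1, yzyyyyzzzz, X#) ⊢ (s0, zyyyyzzzz, B#) ⊢ (s0, yyyyzzzz, XB#) ⊢ (s1, yyyzzzz, BXB#) ⊢ (s2, yyzzzz, XXXB#) ⊢ (s1, yzzzz, XXB#) ⊢ (s0, zzzz, BXB#) ⊢ (s0, zzz, XBXB#) ⊢ (s0, zz, XXBXB#) ⊢ (s0, z, XXXBXB#) ⊢ (s0, ε, XXXXBXB#)
All input consumed; M is in state s0.

s0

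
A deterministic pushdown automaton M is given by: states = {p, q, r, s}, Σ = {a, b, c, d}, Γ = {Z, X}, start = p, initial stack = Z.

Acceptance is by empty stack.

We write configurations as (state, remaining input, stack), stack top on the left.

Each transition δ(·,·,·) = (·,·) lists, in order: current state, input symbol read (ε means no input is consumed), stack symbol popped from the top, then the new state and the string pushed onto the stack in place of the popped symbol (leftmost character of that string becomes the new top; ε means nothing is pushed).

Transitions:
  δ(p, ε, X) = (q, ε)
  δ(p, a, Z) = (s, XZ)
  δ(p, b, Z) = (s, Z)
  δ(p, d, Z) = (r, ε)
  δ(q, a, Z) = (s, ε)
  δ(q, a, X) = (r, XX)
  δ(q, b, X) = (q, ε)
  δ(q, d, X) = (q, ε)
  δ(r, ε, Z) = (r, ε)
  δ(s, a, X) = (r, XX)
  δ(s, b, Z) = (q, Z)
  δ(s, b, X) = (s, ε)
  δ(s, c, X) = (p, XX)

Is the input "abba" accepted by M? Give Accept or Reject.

Accept

(p, abba, Z) ⊢ (s, bba, XZ) ⊢ (s, ba, Z) ⊢ (q, a, Z) ⊢ (s, ε, ε)
All input consumed and the stack is empty.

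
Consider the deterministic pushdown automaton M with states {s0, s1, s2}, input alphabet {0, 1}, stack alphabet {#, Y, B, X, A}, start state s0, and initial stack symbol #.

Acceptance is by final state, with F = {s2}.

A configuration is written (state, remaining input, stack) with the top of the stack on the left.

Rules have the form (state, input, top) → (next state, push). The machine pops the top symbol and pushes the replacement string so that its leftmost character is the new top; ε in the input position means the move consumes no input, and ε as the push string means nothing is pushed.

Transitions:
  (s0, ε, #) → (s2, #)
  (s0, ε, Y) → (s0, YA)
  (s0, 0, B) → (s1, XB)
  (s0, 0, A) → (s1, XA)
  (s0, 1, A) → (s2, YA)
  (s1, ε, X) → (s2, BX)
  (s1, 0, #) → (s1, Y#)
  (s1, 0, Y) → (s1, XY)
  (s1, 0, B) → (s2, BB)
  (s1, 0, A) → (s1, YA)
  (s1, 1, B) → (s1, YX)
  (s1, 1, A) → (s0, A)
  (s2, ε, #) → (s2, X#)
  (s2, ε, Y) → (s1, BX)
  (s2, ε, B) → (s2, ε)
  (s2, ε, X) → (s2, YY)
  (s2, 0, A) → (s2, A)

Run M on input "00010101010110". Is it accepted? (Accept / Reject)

Reject

(s0, 00010101010110, #)
  ε-move, top #: go to s2, push # → (s2, 00010101010110, #)
  ε-move, top #: go to s2, push X# → (s2, 00010101010110, X#)
  ε-move, top X: go to s2, push YY → (s2, 00010101010110, YY#)
  ε-move, top Y: go to s1, push BX → (s1, 00010101010110, BXY#)
  read 0, top B: go to s2, push BB → (s2, 0010101010110, BBXY#)
  ε-move, top B: go to s2, push ε → (s2, 0010101010110, BXY#)
  ε-move, top B: go to s2, push ε → (s2, 0010101010110, XY#)
  ε-move, top X: go to s2, push YY → (s2, 0010101010110, YYY#)
  ε-move, top Y: go to s1, push BX → (s1, 0010101010110, BXYY#)
  read 0, top B: go to s2, push BB → (s2, 010101010110, BBXYY#)
  ε-move, top B: go to s2, push ε → (s2, 010101010110, BXYY#)
  ε-move, top B: go to s2, push ε → (s2, 010101010110, XYY#)
  ε-move, top X: go to s2, push YY → (s2, 010101010110, YYYY#)
  ε-move, top Y: go to s1, push BX → (s1, 010101010110, BXYYY#)
  read 0, top B: go to s2, push BB → (s2, 10101010110, BBXYYY#)
  ε-move, top B: go to s2, push ε → (s2, 10101010110, BXYYY#)
  ε-move, top B: go to s2, push ε → (s2, 10101010110, XYYY#)
  ε-move, top X: go to s2, push YY → (s2, 10101010110, YYYYY#)
  ε-move, top Y: go to s1, push BX → (s1, 10101010110, BXYYYY#)
  read 1, top B: go to s1, push YX → (s1, 0101010110, YXXYYYY#)
  read 0, top Y: go to s1, push XY → (s1, 101010110, XYXXYYYY#)
  ε-move, top X: go to s2, push BX → (s2, 101010110, BXYXXYYYY#)
  ε-move, top B: go to s2, push ε → (s2, 101010110, XYXXYYYY#)
  ε-move, top X: go to s2, push YY → (s2, 101010110, YYYXXYYYY#)
  ε-move, top Y: go to s1, push BX → (s1, 101010110, BXYYXXYYYY#)
  read 1, top B: go to s1, push YX → (s1, 01010110, YXXYYXXYYYY#)
  read 0, top Y: go to s1, push XY → (s1, 1010110, XYXXYYXXYYYY#)
  ε-move, top X: go to s2, push BX → (s2, 1010110, BXYXXYYXXYYYY#)
  ε-move, top B: go to s2, push ε → (s2, 1010110, XYXXYYXXYYYY#)
  ε-move, top X: go to s2, push YY → (s2, 1010110, YYYXXYYXXYYYY#)
  ε-move, top Y: go to s1, push BX → (s1, 1010110, BXYYXXYYXXYYYY#)
  read 1, top B: go to s1, push YX → (s1, 010110, YXXYYXXYYXXYYYY#)
  read 0, top Y: go to s1, push XY → (s1, 10110, XYXXYYXXYYXXYYYY#)
  ε-move, top X: go to s2, push BX → (s2, 10110, BXYXXYYXXYYXXYYYY#)
  ε-move, top B: go to s2, push ε → (s2, 10110, XYXXYYXXYYXXYYYY#)
  ε-move, top X: go to s2, push YY → (s2, 10110, YYYXXYYXXYYXXYYYY#)
  ε-move, top Y: go to s1, push BX → (s1, 10110, BXYYXXYYXXYYXXYYYY#)
  read 1, top B: go to s1, push YX → (s1, 0110, YXXYYXXYYXXYYXXYYYY#)
  read 0, top Y: go to s1, push XY → (s1, 110, XYXXYYXXYYXXYYXXYYYY#)
  ε-move, top X: go to s2, push BX → (s2, 110, BXYXXYYXXYYXXYYXXYYYY#)
  ε-move, top B: go to s2, push ε → (s2, 110, XYXXYYXXYYXXYYXXYYYY#)
  ε-move, top X: go to s2, push YY → (s2, 110, YYYXXYYXXYYXXYYXXYYYY#)
  ε-move, top Y: go to s1, push BX → (s1, 110, BXYYXXYYXXYYXXYYXXYYYY#)
  read 1, top B: go to s1, push YX → (s1, 10, YXXYYXXYYXXYYXXYYXXYYYY#)
No transition applies at (s1, 10, YXXYYXXYYXXYYXXYYXXYYYY#); input not fully consumed.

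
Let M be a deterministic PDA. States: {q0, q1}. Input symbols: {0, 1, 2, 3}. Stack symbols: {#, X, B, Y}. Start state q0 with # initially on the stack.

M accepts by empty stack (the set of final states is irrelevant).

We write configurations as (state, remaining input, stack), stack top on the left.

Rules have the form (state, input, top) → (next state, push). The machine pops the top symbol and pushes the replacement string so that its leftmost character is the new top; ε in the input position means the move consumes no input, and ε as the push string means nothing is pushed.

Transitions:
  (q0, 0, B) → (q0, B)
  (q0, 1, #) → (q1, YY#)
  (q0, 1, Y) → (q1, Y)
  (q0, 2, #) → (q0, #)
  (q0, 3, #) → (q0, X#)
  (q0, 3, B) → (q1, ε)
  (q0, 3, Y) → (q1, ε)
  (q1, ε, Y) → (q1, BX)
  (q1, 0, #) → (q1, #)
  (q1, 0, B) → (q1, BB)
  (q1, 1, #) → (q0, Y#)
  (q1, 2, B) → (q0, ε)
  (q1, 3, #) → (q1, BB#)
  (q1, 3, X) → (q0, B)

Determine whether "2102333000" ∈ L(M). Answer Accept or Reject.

(q0, 2102333000, #)
  read 2, top #: go to q0, push # → (q0, 102333000, #)
  read 1, top #: go to q1, push YY# → (q1, 02333000, YY#)
  ε-move, top Y: go to q1, push BX → (q1, 02333000, BXY#)
  read 0, top B: go to q1, push BB → (q1, 2333000, BBXY#)
  read 2, top B: go to q0, push ε → (q0, 333000, BXY#)
  read 3, top B: go to q1, push ε → (q1, 33000, XY#)
  read 3, top X: go to q0, push B → (q0, 3000, BY#)
  read 3, top B: go to q1, push ε → (q1, 000, Y#)
  ε-move, top Y: go to q1, push BX → (q1, 000, BX#)
  read 0, top B: go to q1, push BB → (q1, 00, BBX#)
  read 0, top B: go to q1, push BB → (q1, 0, BBBX#)
  read 0, top B: go to q1, push BB → (q1, ε, BBBBX#)
All input consumed; stack is BBBBX#, not empty, and no further ε-move applies.

Reject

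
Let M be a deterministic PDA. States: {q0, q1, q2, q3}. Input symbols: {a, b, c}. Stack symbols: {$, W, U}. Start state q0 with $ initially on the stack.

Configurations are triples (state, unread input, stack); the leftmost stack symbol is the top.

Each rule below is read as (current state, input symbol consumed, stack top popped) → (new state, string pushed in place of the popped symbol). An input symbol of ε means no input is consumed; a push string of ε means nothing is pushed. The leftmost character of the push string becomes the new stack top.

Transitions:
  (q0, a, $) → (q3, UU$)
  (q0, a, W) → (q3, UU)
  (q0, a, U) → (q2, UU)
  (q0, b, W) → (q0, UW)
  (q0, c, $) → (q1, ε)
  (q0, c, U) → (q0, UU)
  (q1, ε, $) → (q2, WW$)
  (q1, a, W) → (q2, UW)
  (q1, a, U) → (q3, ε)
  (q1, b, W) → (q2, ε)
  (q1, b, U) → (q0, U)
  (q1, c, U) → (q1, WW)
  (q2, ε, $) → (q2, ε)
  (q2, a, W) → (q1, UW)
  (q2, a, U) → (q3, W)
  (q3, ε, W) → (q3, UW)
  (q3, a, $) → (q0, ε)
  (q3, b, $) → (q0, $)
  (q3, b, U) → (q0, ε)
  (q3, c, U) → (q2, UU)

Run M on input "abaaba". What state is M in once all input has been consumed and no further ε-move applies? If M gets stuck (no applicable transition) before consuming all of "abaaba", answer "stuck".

(q0, abaaba, $)
  read a, top $: go to q3, push UU$ → (q3, baaba, UU$)
  read b, top U: go to q0, push ε → (q0, aaba, U$)
  read a, top U: go to q2, push UU → (q2, aba, UU$)
  read a, top U: go to q3, push W → (q3, ba, WU$)
  ε-move, top W: go to q3, push UW → (q3, ba, UWU$)
  read b, top U: go to q0, push ε → (q0, a, WU$)
  read a, top W: go to q3, push UU → (q3, ε, UUU$)
All input consumed; M is in state q3.

q3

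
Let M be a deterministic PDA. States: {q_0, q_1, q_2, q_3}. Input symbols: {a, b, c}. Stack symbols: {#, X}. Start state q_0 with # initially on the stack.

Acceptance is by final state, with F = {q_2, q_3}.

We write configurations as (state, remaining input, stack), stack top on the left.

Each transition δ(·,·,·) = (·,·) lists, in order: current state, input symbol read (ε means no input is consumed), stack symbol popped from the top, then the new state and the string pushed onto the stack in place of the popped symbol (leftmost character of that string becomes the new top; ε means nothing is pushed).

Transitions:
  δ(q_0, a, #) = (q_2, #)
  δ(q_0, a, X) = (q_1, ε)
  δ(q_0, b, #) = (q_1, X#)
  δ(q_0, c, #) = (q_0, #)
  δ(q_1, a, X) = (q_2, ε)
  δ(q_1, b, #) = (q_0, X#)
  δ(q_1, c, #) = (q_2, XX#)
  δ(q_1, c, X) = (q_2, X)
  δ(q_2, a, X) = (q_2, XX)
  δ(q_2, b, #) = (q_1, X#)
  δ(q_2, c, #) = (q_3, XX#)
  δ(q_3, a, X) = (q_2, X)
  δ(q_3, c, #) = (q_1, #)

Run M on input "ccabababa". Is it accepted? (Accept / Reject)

(q_0, ccabababa, #) ⊢ (q_0, cabababa, #) ⊢ (q_0, abababa, #) ⊢ (q_2, bababa, #) ⊢ (q_1, ababa, X#) ⊢ (q_2, baba, #) ⊢ (q_1, aba, X#) ⊢ (q_2, ba, #) ⊢ (q_1, a, X#) ⊢ (q_2, ε, #)
All input consumed; state q_2 ∈ F.

Accept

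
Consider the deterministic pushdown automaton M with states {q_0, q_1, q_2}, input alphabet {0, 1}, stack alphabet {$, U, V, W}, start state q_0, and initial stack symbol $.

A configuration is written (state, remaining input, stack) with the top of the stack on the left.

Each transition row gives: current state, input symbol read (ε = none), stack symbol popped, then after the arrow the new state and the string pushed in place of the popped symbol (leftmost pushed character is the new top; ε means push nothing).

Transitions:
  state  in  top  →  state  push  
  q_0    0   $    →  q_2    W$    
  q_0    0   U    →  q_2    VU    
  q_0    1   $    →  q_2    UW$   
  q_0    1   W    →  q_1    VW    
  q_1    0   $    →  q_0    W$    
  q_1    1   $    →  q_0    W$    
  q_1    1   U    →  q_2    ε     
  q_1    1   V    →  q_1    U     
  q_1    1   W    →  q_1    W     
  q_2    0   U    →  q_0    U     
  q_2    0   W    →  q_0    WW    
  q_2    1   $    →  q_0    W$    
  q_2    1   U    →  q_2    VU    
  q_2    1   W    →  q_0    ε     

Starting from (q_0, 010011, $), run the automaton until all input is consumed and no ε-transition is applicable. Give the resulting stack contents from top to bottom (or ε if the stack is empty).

(q_0, 010011, $) ⊢ (q_2, 10011, W$) ⊢ (q_0, 0011, $) ⊢ (q_2, 011, W$) ⊢ (q_0, 11, WW$) ⊢ (q_1, 1, VWW$) ⊢ (q_1, ε, UWW$)
All input consumed in state q_1 with stack UWW$.

UWW$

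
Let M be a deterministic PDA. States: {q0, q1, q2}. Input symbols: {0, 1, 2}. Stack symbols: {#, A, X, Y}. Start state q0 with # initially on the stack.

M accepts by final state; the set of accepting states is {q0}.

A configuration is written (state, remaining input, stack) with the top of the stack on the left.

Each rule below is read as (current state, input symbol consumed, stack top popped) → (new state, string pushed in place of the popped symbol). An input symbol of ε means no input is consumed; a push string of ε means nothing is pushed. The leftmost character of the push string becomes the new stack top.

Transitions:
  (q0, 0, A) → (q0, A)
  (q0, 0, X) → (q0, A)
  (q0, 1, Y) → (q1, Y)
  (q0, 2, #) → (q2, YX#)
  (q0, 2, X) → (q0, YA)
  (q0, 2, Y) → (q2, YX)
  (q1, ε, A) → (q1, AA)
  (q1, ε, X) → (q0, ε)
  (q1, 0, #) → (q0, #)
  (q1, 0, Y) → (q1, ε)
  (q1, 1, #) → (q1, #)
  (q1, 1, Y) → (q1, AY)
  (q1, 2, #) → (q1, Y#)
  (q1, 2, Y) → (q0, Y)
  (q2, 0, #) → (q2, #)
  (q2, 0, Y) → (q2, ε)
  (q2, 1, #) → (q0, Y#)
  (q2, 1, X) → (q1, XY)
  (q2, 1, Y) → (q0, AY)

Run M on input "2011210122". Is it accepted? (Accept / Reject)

Accept

(q0, 2011210122, #) ⊢ (q2, 011210122, YX#) ⊢ (q2, 11210122, X#) ⊢ (q1, 1210122, XY#) ⊢ (q0, 1210122, Y#) ⊢ (q1, 210122, Y#) ⊢ (q0, 10122, Y#) ⊢ (q1, 0122, Y#) ⊢ (q1, 122, #) ⊢ (q1, 22, #) ⊢ (q1, 2, Y#) ⊢ (q0, ε, Y#)
All input consumed; state q0 ∈ F.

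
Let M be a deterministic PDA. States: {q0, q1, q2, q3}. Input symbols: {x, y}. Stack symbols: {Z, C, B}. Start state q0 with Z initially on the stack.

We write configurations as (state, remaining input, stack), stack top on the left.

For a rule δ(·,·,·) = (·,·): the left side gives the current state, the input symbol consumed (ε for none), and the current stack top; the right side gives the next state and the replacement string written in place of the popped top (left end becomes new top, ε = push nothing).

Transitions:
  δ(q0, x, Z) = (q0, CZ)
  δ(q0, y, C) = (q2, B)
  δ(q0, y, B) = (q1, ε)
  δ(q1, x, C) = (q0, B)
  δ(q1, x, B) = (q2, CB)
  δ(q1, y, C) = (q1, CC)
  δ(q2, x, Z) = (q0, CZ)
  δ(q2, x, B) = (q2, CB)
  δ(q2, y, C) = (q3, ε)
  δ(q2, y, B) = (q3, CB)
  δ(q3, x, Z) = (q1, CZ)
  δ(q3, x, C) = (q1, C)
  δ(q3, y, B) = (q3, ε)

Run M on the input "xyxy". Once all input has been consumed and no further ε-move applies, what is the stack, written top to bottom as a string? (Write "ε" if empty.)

(q0, xyxy, Z) ⊢ (q0, yxy, CZ) ⊢ (q2, xy, BZ) ⊢ (q2, y, CBZ) ⊢ (q3, ε, BZ)
All input consumed in state q3 with stack BZ.

BZ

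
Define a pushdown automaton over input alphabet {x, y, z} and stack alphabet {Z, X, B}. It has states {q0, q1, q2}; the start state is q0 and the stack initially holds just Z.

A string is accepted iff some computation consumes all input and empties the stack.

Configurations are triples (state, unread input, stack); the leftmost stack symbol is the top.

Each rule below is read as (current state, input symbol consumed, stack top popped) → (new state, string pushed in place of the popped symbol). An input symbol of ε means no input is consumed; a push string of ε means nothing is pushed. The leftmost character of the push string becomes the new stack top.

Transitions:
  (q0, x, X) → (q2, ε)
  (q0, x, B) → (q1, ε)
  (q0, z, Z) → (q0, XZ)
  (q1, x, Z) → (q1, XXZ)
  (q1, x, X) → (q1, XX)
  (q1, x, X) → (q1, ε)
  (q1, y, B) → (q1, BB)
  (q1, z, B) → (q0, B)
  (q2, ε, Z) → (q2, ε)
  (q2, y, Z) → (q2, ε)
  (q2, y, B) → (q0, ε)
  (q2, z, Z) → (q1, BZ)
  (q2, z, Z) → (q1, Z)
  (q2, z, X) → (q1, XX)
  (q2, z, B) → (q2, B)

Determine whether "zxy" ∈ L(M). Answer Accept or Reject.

One accepting computation: (q0, zxy, Z) ⊢ (q0, xy, XZ) ⊢ (q2, y, Z) ⊢ (q2, ε, ε)
All input consumed and the stack is empty.

Accept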